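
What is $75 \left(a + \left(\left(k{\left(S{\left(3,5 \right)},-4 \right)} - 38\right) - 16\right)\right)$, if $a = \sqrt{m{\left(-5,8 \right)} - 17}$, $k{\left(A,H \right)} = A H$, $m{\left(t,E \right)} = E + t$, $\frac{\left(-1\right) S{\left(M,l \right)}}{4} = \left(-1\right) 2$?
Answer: $-6450 + 75 i \sqrt{14} \approx -6450.0 + 280.62 i$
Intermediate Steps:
$S{\left(M,l \right)} = 8$ ($S{\left(M,l \right)} = - 4 \left(\left(-1\right) 2\right) = \left(-4\right) \left(-2\right) = 8$)
$a = i \sqrt{14}$ ($a = \sqrt{\left(8 - 5\right) - 17} = \sqrt{3 - 17} = \sqrt{-14} = i \sqrt{14} \approx 3.7417 i$)
$75 \left(a + \left(\left(k{\left(S{\left(3,5 \right)},-4 \right)} - 38\right) - 16\right)\right) = 75 \left(i \sqrt{14} + \left(\left(8 \left(-4\right) - 38\right) - 16\right)\right) = 75 \left(i \sqrt{14} - 86\right) = 75 \left(-86 + i \sqrt{14}\right) = -6450 + 75 i \sqrt{14}$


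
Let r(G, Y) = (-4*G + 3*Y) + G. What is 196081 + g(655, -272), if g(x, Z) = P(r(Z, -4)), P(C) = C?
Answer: 196885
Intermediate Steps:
r(G, Y) = -3*G + 3*Y
g(x, Z) = -12 - 3*Z (g(x, Z) = -3*Z + 3*(-4) = -3*Z - 12 = -12 - 3*Z)
196081 + g(655, -272) = 196081 + (-12 - 3*(-272)) = 196081 + (-12 + 816) = 196081 + 804 = 196885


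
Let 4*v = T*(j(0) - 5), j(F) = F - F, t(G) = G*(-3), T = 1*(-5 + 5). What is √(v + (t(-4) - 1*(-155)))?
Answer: √167 ≈ 12.923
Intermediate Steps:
T = 0 (T = 1*0 = 0)
t(G) = -3*G
j(F) = 0
v = 0 (v = (0*(0 - 5))/4 = (0*(-5))/4 = (¼)*0 = 0)
√(v + (t(-4) - 1*(-155))) = √(0 + (-3*(-4) - 1*(-155))) = √(0 + (12 + 155)) = √(0 + 167) = √167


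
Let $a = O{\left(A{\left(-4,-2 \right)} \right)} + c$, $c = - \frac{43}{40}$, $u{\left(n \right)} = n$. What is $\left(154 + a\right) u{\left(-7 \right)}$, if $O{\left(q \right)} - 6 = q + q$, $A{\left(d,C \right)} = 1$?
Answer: $- \frac{45059}{40} \approx -1126.5$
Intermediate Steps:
$O{\left(q \right)} = 6 + 2 q$ ($O{\left(q \right)} = 6 + \left(q + q\right) = 6 + 2 q$)
$c = - \frac{43}{40}$ ($c = \left(-43\right) \frac{1}{40} = - \frac{43}{40} \approx -1.075$)
$a = \frac{277}{40}$ ($a = \left(6 + 2 \cdot 1\right) - \frac{43}{40} = \left(6 + 2\right) - \frac{43}{40} = 8 - \frac{43}{40} = \frac{277}{40} \approx 6.925$)
$\left(154 + a\right) u{\left(-7 \right)} = \left(154 + \frac{277}{40}\right) \left(-7\right) = \frac{6437}{40} \left(-7\right) = - \frac{45059}{40}$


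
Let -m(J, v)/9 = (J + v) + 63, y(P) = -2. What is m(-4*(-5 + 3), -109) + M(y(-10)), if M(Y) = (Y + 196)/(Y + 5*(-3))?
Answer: 5620/17 ≈ 330.59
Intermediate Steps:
m(J, v) = -567 - 9*J - 9*v (m(J, v) = -9*((J + v) + 63) = -9*(63 + J + v) = -567 - 9*J - 9*v)
M(Y) = (196 + Y)/(-15 + Y) (M(Y) = (196 + Y)/(Y - 15) = (196 + Y)/(-15 + Y))
m(-4*(-5 + 3), -109) + M(y(-10)) = (-567 - (-36)*(-5 + 3) - 9*(-109)) + (196 - 2)/(-15 - 2) = (-567 - (-36)*(-2) + 981) + 194/(-17) = (-567 - 9*8 + 981) - 1/17*194 = (-567 - 72 + 981) - 194/17 = 342 - 194/17 = 5620/17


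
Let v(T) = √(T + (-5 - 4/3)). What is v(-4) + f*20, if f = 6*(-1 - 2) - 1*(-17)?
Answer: -20 + I*√93/3 ≈ -20.0 + 3.2146*I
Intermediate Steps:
f = -1 (f = 6*(-3) + 17 = -18 + 17 = -1)
v(T) = √(-19/3 + T) (v(T) = √(T + (-5 - 4/3)) = √(T - 19/3) = √(-19/3 + T))
v(-4) + f*20 = √(-57 + 9*(-4))/3 - 1*20 = √(-57 - 36)/3 - 20 = √(-93)/3 - 20 = (I*√93)/3 - 20 = I*√93/3 - 20 = -20 + I*√93/3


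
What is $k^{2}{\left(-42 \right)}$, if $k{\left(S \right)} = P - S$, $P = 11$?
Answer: $2809$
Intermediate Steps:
$k{\left(S \right)} = 11 - S$
$k^{2}{\left(-42 \right)} = \left(11 - -42\right)^{2} = \left(11 + 42\right)^{2} = 53^{2} = 2809$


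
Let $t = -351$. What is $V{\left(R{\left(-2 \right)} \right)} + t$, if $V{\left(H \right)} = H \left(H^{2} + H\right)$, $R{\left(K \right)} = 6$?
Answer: $-99$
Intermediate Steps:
$V{\left(H \right)} = H \left(H + H^{2}\right)$
$V{\left(R{\left(-2 \right)} \right)} + t = 6^{2} \left(1 + 6\right) - 351 = 36 \cdot 7 - 351 = 252 - 351 = -99$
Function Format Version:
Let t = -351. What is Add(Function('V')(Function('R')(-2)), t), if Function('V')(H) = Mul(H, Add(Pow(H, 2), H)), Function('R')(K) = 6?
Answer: -99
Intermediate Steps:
Function('V')(H) = Mul(H, Add(H, Pow(H, 2)))
Add(Function('V')(Function('R')(-2)), t) = Add(Mul(Pow(6, 2), Add(1, 6)), -351) = Add(Mul(36, 7), -351) = Add(252, -351) = -99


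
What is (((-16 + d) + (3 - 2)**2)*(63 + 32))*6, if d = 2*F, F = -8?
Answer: -17670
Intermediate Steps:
d = -16 (d = 2*(-8) = -16)
(((-16 + d) + (3 - 2)**2)*(63 + 32))*6 = (((-16 - 16) + (3 - 2)**2)*(63 + 32))*6 = ((-32 + 1**2)*95)*6 = ((-32 + 1)*95)*6 = -31*95*6 = -2945*6 = -17670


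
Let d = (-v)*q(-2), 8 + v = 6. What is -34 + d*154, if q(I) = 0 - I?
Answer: 582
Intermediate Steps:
v = -2 (v = -8 + 6 = -2)
q(I) = -I
d = 4 (d = (-1*(-2))*(-1*(-2)) = 2*2 = 4)
-34 + d*154 = -34 + 4*154 = -34 + 616 = 582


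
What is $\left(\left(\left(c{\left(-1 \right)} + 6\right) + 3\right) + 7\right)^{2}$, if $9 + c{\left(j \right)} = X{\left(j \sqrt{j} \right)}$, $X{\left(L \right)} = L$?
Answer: $\left(7 - i\right)^{2} \approx 48.0 - 14.0 i$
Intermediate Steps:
$c{\left(j \right)} = -9 + j^{\frac{3}{2}}$ ($c{\left(j \right)} = -9 + j \sqrt{j} = -9 + j^{\frac{3}{2}}$)
$\left(\left(\left(c{\left(-1 \right)} + 6\right) + 3\right) + 7\right)^{2} = \left(\left(\left(\left(-9 + \left(-1\right)^{\frac{3}{2}}\right) + 6\right) + 3\right) + 7\right)^{2} = \left(\left(\left(\left(-9 - i\right) + 6\right) + 3\right) + 7\right)^{2} = \left(\left(\left(-3 - i\right) + 3\right) + 7\right)^{2} = \left(- i + 7\right)^{2} = \left(7 - i\right)^{2}$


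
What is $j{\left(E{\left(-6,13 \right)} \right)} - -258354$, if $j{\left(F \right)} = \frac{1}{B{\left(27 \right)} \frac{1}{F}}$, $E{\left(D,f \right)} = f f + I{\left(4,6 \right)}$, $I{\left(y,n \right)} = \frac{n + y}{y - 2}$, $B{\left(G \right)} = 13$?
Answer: $\frac{3358776}{13} \approx 2.5837 \cdot 10^{5}$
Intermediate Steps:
$I{\left(y,n \right)} = \frac{n + y}{-2 + y}$
$E{\left(D,f \right)} = 5 + f^{2}$ ($E{\left(D,f \right)} = f f + \frac{6 + 4}{-2 + 4} = f^{2} + \frac{1}{2} \cdot 10 = f^{2} + 5 = 5 + f^{2}$)
$j{\left(F \right)} = \frac{F}{13}$ ($j{\left(F \right)} = \frac{1}{13 \frac{1}{F}} = \frac{F}{13}$)
$j{\left(E{\left(-6,13 \right)} \right)} - -258354 = \frac{5 + 13^{2}}{13} - -258354 = \frac{5 + 169}{13} + 258354 = \frac{1}{13} \cdot 174 + 258354 = \frac{174}{13} + 258354 = \frac{3358776}{13}$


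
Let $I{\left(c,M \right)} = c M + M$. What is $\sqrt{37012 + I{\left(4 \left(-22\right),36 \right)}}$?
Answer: $22 \sqrt{70} \approx 184.07$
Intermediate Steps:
$I{\left(c,M \right)} = M + M c$ ($I{\left(c,M \right)} = M c + M = M + M c$)
$\sqrt{37012 + I{\left(4 \left(-22\right),36 \right)}} = \sqrt{37012 + 36 \left(1 + 4 \left(-22\right)\right)} = \sqrt{37012 + 36 \left(1 - 88\right)} = \sqrt{37012 + 36 \left(-87\right)} = \sqrt{37012 - 3132} = \sqrt{33880} = 22 \sqrt{70}$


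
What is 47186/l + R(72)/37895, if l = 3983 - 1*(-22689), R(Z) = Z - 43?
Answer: 894443479/505367720 ≈ 1.7699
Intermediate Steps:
R(Z) = -43 + Z
l = 26672 (l = 3983 + 22689 = 26672)
47186/l + R(72)/37895 = 47186/26672 + (-43 + 72)/37895 = 47186*(1/26672) + 29*(1/37895) = 23593/13336 + 29/37895 = 894443479/505367720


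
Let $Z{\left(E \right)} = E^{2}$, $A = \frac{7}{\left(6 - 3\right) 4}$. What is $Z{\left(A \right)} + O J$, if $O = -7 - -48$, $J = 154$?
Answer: $\frac{909265}{144} \approx 6314.3$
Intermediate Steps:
$O = 41$ ($O = -7 + 48 = 41$)
$A = \frac{7}{12}$ ($A = \frac{7}{3 \cdot 4} = \frac{7}{12} \approx 0.58333$)
$Z{\left(A \right)} + O J = \left(\frac{7}{12}\right)^{2} + 41 \cdot 154 = \frac{49}{144} + 6314 = \frac{909265}{144}$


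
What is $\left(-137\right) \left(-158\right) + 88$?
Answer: $21734$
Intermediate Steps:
$\left(-137\right) \left(-158\right) + 88 = 21646 + 88 = 21734$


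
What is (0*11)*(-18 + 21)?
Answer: 0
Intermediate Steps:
(0*11)*(-18 + 21) = 0*3 = 0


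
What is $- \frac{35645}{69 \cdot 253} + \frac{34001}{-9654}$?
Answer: $- \frac{312557429}{56176626} \approx -5.5638$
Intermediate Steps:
$- \frac{35645}{69 \cdot 253} + \frac{34001}{-9654} = - \frac{35645}{17457} + 34001 \left(- \frac{1}{9654}\right) = \left(-35645\right) \frac{1}{17457} - \frac{34001}{9654} = - \frac{35645}{17457} - \frac{34001}{9654} = - \frac{312557429}{56176626}$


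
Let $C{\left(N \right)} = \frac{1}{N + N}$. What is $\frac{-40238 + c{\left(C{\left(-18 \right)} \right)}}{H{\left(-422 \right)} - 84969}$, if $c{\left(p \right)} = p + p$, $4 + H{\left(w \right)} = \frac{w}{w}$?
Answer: $\frac{724285}{1529496} \approx 0.47355$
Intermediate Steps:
$C{\left(N \right)} = \frac{1}{2 N}$
$H{\left(w \right)} = -3$ ($H{\left(w \right)} = -4 + \frac{w}{w} = -4 + 1 = -3$)
$c{\left(p \right)} = 2 p$
$\frac{-40238 + c{\left(C{\left(-18 \right)} \right)}}{H{\left(-422 \right)} - 84969} = \frac{-40238 + 2 \frac{1}{2 \left(-18\right)}}{-3 - 84969} = \frac{-40238 + 2 \cdot \frac{1}{2} \left(- \frac{1}{18}\right)}{-84972} = \left(-40238 + 2 \left(- \frac{1}{36}\right)\right) \left(- \frac{1}{84972}\right) = \left(-40238 - \frac{1}{18}\right) \left(- \frac{1}{84972}\right) = \left(- \frac{724285}{18}\right) \left(- \frac{1}{84972}\right) = \frac{724285}{1529496}$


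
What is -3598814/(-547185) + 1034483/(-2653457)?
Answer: 8983244619643/1451931868545 ≈ 6.1871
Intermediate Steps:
-3598814/(-547185) + 1034483/(-2653457) = -3598814*(-1/547185) + 1034483*(-1/2653457) = 3598814/547185 - 1034483/2653457 = 8983244619643/1451931868545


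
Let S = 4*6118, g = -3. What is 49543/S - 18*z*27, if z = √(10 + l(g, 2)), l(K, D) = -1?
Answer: -35630633/24472 ≈ -1456.0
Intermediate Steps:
z = 3 (z = √(10 - 1) = √9 = 3)
S = 24472
49543/S - 18*z*27 = 49543/24472 - 18*3*27 = 49543*(1/24472) - 54*27 = 49543/24472 - 1*1458 = 49543/24472 - 1458 = -35630633/24472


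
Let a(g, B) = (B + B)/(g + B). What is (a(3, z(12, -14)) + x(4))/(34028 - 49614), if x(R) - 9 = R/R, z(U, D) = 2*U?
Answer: -53/70137 ≈ -0.00075566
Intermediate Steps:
a(g, B) = 2*B/(B + g) (a(g, B) = (2*B)/(B + g) = 2*B/(B + g))
x(R) = 10 (x(R) = 9 + R/R = 9 + 1 = 10)
(a(3, z(12, -14)) + x(4))/(34028 - 49614) = (2*(2*12)/(2*12 + 3) + 10)/(34028 - 49614) = (2*24/(24 + 3) + 10)/(-15586) = (2*24/27 + 10)*(-1/15586) = (2*24*(1/27) + 10)*(-1/15586) = (16/9 + 10)*(-1/15586) = (106/9)*(-1/15586) = -53/70137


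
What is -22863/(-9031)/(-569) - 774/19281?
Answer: -1472709363/33026032853 ≈ -0.044592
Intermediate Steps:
-22863/(-9031)/(-569) - 774/19281 = -22863*(-1/9031)*(-1/569) - 774*1/19281 = (22863/9031)*(-1/569) - 258/6427 = -22863/5138639 - 258/6427 = -1472709363/33026032853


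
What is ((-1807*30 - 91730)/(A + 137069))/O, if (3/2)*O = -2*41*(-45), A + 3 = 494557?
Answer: -7297/77689629 ≈ -9.3925e-5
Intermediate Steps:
A = 494554 (A = -3 + 494557 = 494554)
O = 2460 (O = 2*(-2*41*(-45))/3 = 2*(-82*(-45))/3 = (2/3)*3690 = 2460)
((-1807*30 - 91730)/(A + 137069))/O = ((-1807*30 - 91730)/(494554 + 137069))/2460 = ((-54210 - 91730)/631623)*(1/2460) = -145940*1/631623*(1/2460) = -145940/631623*1/2460 = -7297/77689629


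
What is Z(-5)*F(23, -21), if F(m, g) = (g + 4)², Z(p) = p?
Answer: -1445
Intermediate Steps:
F(m, g) = (4 + g)²
Z(-5)*F(23, -21) = -5*(4 - 21)² = -5*(-17)² = -5*289 = -1445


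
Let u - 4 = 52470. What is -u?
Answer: -52474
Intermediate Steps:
u = 52474 (u = 4 + 52470 = 52474)
-u = -1*52474 = -52474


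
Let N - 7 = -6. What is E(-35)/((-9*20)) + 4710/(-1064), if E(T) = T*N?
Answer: -5066/1197 ≈ -4.2322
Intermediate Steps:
N = 1 (N = 7 - 6 = 1)
E(T) = T (E(T) = T*1 = T)
E(-35)/((-9*20)) + 4710/(-1064) = -35/((-9*20)) + 4710/(-1064) = -35/(-180) + 4710*(-1/1064) = -35*(-1/180) - 2355/532 = 7/36 - 2355/532 = -5066/1197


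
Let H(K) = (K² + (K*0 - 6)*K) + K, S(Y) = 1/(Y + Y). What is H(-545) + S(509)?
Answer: 305145501/1018 ≈ 2.9975e+5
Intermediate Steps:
S(Y) = 1/(2*Y)
H(K) = K² - 5*K (H(K) = (K² + (0 - 6)*K) + K = (K² - 6*K) + K = K² - 5*K)
H(-545) + S(509) = -545*(-5 - 545) + (½)/509 = -545*(-550) + (½)*(1/509) = 299750 + 1/1018 = 305145501/1018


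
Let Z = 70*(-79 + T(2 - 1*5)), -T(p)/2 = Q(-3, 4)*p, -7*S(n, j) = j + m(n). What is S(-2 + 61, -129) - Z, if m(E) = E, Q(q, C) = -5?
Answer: 7640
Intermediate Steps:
S(n, j) = -j/7 - n/7 (S(n, j) = -(j + n)/7 = -j/7 - n/7)
T(p) = 10*p (T(p) = -(-10)*p = 10*p)
Z = -7630 (Z = 70*(-79 + 10*(2 - 1*5)) = 70*(-79 + 10*(2 - 5)) = 70*(-79 + 10*(-3)) = 70*(-79 - 30) = 70*(-109) = -7630)
S(-2 + 61, -129) - Z = (-⅐*(-129) - (-2 + 61)/7) - 1*(-7630) = (129/7 - ⅐*59) + 7630 = (129/7 - 59/7) + 7630 = 10 + 7630 = 7640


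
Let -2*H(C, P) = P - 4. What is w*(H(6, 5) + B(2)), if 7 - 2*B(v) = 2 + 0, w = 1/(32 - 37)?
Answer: -2/5 ≈ -0.40000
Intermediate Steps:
H(C, P) = 2 - P/2 (H(C, P) = -(P - 4)/2 = -(-4 + P)/2 = 2 - P/2)
w = -1/5 (w = 1/(-5) = -1/5 ≈ -0.20000)
B(v) = 5/2 (B(v) = 7/2 - (2 + 0)/2 = 7/2 - 1/2*2 = 7/2 - 1 = 5/2)
w*(H(6, 5) + B(2)) = -((2 - 1/2*5) + 5/2)/5 = -((2 - 5/2) + 5/2)/5 = -(-1/2 + 5/2)/5 = -1/5*2 = -2/5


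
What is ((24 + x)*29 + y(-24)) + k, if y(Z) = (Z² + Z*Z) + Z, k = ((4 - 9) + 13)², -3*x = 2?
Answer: 5606/3 ≈ 1868.7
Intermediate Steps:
x = -⅔ (x = -⅓*2 = -⅔ ≈ -0.66667)
k = 64 (k = (-5 + 13)² = 8² = 64)
y(Z) = Z + 2*Z² (y(Z) = (Z² + Z²) + Z = 2*Z² + Z = Z + 2*Z²)
((24 + x)*29 + y(-24)) + k = ((24 - ⅔)*29 - 24*(1 + 2*(-24))) + 64 = ((70/3)*29 - 24*(1 - 48)) + 64 = (2030/3 - 24*(-47)) + 64 = (2030/3 + 1128) + 64 = 5414/3 + 64 = 5606/3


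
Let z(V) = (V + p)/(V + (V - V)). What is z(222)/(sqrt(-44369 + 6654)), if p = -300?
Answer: 13*I*sqrt(37715)/1395455 ≈ 0.0018092*I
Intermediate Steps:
z(V) = (-300 + V)/V (z(V) = (V - 300)/(V + (V - V)) = (-300 + V)/(V + 0) = (-300 + V)/V)
z(222)/(sqrt(-44369 + 6654)) = ((-300 + 222)/222)/(sqrt(-44369 + 6654)) = ((1/222)*(-78))/(sqrt(-37715)) = -13*(-I*sqrt(37715)/37715)/37 = -(-13)*I*sqrt(37715)/1395455 = 13*I*sqrt(37715)/1395455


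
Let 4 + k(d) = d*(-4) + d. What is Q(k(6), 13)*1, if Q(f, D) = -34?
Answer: -34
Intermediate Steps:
k(d) = -4 - 3*d (k(d) = -4 + (d*(-4) + d) = -4 + (-4*d + d) = -4 - 3*d)
Q(k(6), 13)*1 = -34*1 = -34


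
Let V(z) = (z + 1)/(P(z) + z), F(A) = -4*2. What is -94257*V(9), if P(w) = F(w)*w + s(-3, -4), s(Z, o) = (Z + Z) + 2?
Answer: 942570/67 ≈ 14068.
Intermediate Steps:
F(A) = -8
s(Z, o) = 2 + 2*Z (s(Z, o) = 2*Z + 2 = 2 + 2*Z)
P(w) = -4 - 8*w (P(w) = -8*w + (2 + 2*(-3)) = -8*w + (2 - 6) = -8*w - 4 = -4 - 8*w)
V(z) = (1 + z)/(-4 - 7*z) (V(z) = (z + 1)/((-4 - 8*z) + z) = (1 + z)/(-4 - 7*z))
-94257*V(9) = -94257*(1 + 9)/(-4 - 7*9) = -94257*10/(-4 - 63) = -94257*10/(-67) = -(-94257)*10/67 = -94257*(-10/67) = 942570/67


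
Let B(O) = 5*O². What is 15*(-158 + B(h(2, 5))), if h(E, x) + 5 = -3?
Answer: 2430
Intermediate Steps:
h(E, x) = -8 (h(E, x) = -5 - 3 = -8)
15*(-158 + B(h(2, 5))) = 15*(-158 + 5*(-8)²) = 15*(-158 + 5*64) = 15*(-158 + 320) = 15*162 = 2430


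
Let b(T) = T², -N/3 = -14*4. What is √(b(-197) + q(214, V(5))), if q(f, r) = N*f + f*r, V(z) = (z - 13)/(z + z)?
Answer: √1864745/5 ≈ 273.11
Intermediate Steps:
V(z) = (-13 + z)/(2*z) (V(z) = (-13 + z)/((2*z)) = (-13 + z)*(1/(2*z)) = (-13 + z)/(2*z))
N = 168 (N = -(-42)*4 = -3*(-56) = 168)
q(f, r) = 168*f + f*r
√(b(-197) + q(214, V(5))) = √((-197)² + 214*(168 + (½)*(-13 + 5)/5)) = √(38809 + 214*(168 + (½)*(⅕)*(-8))) = √(38809 + 214*(168 - ⅘)) = √(38809 + 214*(836/5)) = √(38809 + 178904/5) = √(372949/5) = √1864745/5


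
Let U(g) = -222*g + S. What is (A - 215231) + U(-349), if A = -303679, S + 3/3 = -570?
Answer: -442003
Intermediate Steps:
S = -571 (S = -1 - 570 = -571)
U(g) = -571 - 222*g (U(g) = -222*g - 571 = -571 - 222*g)
(A - 215231) + U(-349) = (-303679 - 215231) + (-571 - 222*(-349)) = -518910 + (-571 + 77478) = -518910 + 76907 = -442003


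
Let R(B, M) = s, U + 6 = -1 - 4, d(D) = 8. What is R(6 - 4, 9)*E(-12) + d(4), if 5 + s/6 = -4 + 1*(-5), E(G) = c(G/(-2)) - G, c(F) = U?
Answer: -76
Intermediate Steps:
U = -11 (U = -6 + (-1 - 4) = -6 - 5 = -11)
c(F) = -11
E(G) = -11 - G
s = -84 (s = -30 + 6*(-4 + 1*(-5)) = -30 + 6*(-4 - 5) = -30 + 6*(-9) = -30 - 54 = -84)
R(B, M) = -84
R(6 - 4, 9)*E(-12) + d(4) = -84*(-11 - 1*(-12)) + 8 = -84*(-11 + 12) + 8 = -84*1 + 8 = -84 + 8 = -76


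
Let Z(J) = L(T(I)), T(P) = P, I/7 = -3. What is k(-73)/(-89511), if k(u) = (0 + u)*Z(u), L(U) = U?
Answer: -511/29837 ≈ -0.017126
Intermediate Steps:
I = -21 (I = 7*(-3) = -21)
Z(J) = -21
k(u) = -21*u (k(u) = (0 + u)*(-21) = u*(-21) = -21*u)
k(-73)/(-89511) = -21*(-73)/(-89511) = 1533*(-1/89511) = -511/29837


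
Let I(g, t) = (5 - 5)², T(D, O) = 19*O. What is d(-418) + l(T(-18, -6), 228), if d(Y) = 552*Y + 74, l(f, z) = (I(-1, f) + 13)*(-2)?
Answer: -230688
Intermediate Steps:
I(g, t) = 0 (I(g, t) = 0² = 0)
l(f, z) = -26 (l(f, z) = (0 + 13)*(-2) = 13*(-2) = -26)
d(Y) = 74 + 552*Y
d(-418) + l(T(-18, -6), 228) = (74 + 552*(-418)) - 26 = (74 - 230736) - 26 = -230662 - 26 = -230688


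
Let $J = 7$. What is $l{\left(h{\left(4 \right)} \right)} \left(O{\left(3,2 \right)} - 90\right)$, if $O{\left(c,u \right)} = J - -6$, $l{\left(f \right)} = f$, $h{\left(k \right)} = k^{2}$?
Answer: $-1232$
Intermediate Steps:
$O{\left(c,u \right)} = 13$ ($O{\left(c,u \right)} = 7 - -6 = 7 + 6 = 13$)
$l{\left(h{\left(4 \right)} \right)} \left(O{\left(3,2 \right)} - 90\right) = 4^{2} \left(13 - 90\right) = 16 \left(-77\right) = -1232$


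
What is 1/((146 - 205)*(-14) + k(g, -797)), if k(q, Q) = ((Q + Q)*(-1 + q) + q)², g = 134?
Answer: 1/44888050250 ≈ 2.2278e-11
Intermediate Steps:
k(q, Q) = (q + 2*Q*(-1 + q))² (k(q, Q) = ((2*Q)*(-1 + q) + q)² = (2*Q*(-1 + q) + q)² = (q + 2*Q*(-1 + q))²)
1/((146 - 205)*(-14) + k(g, -797)) = 1/((146 - 205)*(-14) + (134 - 2*(-797) + 2*(-797)*134)²) = 1/(-59*(-14) + (134 + 1594 - 213596)²) = 1/(826 + (-211868)²) = 1/(826 + 44888049424) = 1/44888050250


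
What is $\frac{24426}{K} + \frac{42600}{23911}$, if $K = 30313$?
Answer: $\frac{1875383886}{724814143} \approx 2.5874$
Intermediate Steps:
$\frac{24426}{K} + \frac{42600}{23911} = \frac{24426}{30313} + \frac{42600}{23911} = \frac{1875383886}{724814143}$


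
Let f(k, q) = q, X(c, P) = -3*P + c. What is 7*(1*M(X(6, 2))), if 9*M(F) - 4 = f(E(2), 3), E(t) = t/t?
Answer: 49/9 ≈ 5.4444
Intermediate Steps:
X(c, P) = c - 3*P
E(t) = 1
M(F) = 7/9 (M(F) = 4/9 + (1/9)*3 = 4/9 + 1/3 = 7/9)
7*(1*M(X(6, 2))) = 7*(1*(7/9)) = 7*(7/9) = 49/9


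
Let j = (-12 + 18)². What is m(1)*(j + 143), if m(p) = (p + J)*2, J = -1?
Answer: 0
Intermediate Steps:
j = 36 (j = 6² = 36)
m(p) = -2 + 2*p (m(p) = (p - 1)*2 = (-1 + p)*2 = -2 + 2*p)
m(1)*(j + 143) = (-2 + 2*1)*(36 + 143) = (-2 + 2)*179 = 0*179 = 0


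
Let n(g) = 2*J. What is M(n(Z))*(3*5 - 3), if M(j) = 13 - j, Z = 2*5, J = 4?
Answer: 60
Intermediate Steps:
Z = 10
n(g) = 8 (n(g) = 2*4 = 8)
M(n(Z))*(3*5 - 3) = (13 - 1*8)*(3*5 - 3) = (13 - 8)*(15 - 3) = 5*12 = 60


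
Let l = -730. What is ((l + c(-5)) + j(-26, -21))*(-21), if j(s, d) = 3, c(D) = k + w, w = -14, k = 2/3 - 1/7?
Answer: 15550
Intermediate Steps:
k = 11/21 (k = 2*(1/3) - 1*1/7 = 2/3 - 1/7 = 11/21 ≈ 0.52381)
c(D) = -283/21 (c(D) = 11/21 - 14 = -283/21)
((l + c(-5)) + j(-26, -21))*(-21) = ((-730 - 283/21) + 3)*(-21) = (-15613/21 + 3)*(-21) = -15550/21*(-21) = 15550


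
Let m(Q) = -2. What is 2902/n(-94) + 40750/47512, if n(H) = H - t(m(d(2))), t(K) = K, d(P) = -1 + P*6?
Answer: -16766353/546388 ≈ -30.686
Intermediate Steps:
d(P) = -1 + 6*P
n(H) = 2 + H (n(H) = H - 1*(-2) = H + 2 = 2 + H)
2902/n(-94) + 40750/47512 = 2902/(2 - 94) + 40750/47512 = 2902/(-92) + 40750*(1/47512) = 2902*(-1/92) + 20375/23756 = -1451/46 + 20375/23756 = -16766353/546388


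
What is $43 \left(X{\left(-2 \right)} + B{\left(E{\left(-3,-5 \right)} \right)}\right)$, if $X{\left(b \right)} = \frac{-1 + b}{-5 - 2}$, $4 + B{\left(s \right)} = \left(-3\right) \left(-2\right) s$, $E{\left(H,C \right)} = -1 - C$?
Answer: $\frac{6149}{7} \approx 878.43$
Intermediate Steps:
$B{\left(s \right)} = -4 + 6 s$ ($B{\left(s \right)} = -4 + \left(-3\right) \left(-2\right) s = -4 + 6 s$)
$X{\left(b \right)} = \frac{1}{7} - \frac{b}{7}$ ($X{\left(b \right)} = \frac{-1 + b}{-7} = \left(-1 + b\right) \left(- \frac{1}{7}\right) = \frac{1}{7} - \frac{b}{7}$)
$43 \left(X{\left(-2 \right)} + B{\left(E{\left(-3,-5 \right)} \right)}\right) = 43 \left(\left(\frac{1}{7} - - \frac{2}{7}\right) - \left(4 - 6 \left(-1 - -5\right)\right)\right) = 43 \left(\left(\frac{1}{7} + \frac{2}{7}\right) - \left(4 - 6 \left(-1 + 5\right)\right)\right) = 43 \left(\frac{3}{7} + \left(-4 + 6 \cdot 4\right)\right) = 43 \left(\frac{3}{7} + \left(-4 + 24\right)\right) = 43 \left(\frac{3}{7} + 20\right) = 43 \cdot \frac{143}{7} = \frac{6149}{7}$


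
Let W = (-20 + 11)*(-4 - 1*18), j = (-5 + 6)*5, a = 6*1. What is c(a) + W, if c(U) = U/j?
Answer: 996/5 ≈ 199.20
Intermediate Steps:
a = 6
j = 5 (j = 1*5 = 5)
c(U) = U/5
W = 198 (W = -9*(-4 - 18) = -9*(-22) = 198)
c(a) + W = (⅕)*6 + 198 = 6/5 + 198 = 996/5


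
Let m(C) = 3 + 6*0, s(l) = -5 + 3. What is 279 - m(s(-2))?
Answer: 276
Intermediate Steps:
s(l) = -2
m(C) = 3 (m(C) = 3 + 0 = 3)
279 - m(s(-2)) = 279 - 1*3 = 279 - 3 = 276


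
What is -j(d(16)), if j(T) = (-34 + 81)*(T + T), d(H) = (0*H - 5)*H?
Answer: 7520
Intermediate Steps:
d(H) = -5*H (d(H) = (0 - 5)*H = -5*H)
j(T) = 94*T (j(T) = 47*(2*T) = 94*T)
-j(d(16)) = -94*(-5*16) = -94*(-80) = -1*(-7520) = 7520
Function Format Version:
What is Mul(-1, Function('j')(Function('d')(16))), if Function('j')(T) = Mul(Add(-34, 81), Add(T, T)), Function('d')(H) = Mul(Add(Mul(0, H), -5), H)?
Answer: 7520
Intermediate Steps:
Function('d')(H) = Mul(-5, H) (Function('d')(H) = Mul(Add(0, -5), H) = Mul(-5, H))
Function('j')(T) = Mul(94, T) (Function('j')(T) = Mul(47, Mul(2, T)) = Mul(94, T))
Mul(-1, Function('j')(Function('d')(16))) = Mul(-1, Mul(94, Mul(-5, 16))) = Mul(-1, Mul(94, -80)) = Mul(-1, -7520) = 7520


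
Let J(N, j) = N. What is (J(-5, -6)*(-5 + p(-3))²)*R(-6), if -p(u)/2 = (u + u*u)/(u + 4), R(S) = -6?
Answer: 8670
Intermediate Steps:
p(u) = -2*(u + u²)/(4 + u) (p(u) = -2*(u + u*u)/(u + 4) = -2*(u + u²)/(4 + u))
(J(-5, -6)*(-5 + p(-3))²)*R(-6) = -5*(-5 - 2*(-3)*(1 - 3)/(4 - 3))²*(-6) = -5*(-5 - 2*(-3)*(-2)/1)²*(-6) = -5*(-5 - 2*(-3)*1*(-2))²*(-6) = -5*(-5 - 12)²*(-6) = -5*(-17)²*(-6) = -5*289*(-6) = -1445*(-6) = 8670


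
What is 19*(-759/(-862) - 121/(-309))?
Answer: 6437827/266358 ≈ 24.170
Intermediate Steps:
19*(-759/(-862) - 121/(-309)) = 19*(-759*(-1/862) - 121*(-1/309)) = 19*(759/862 + 121/309) = 19*(338833/266358) = 6437827/266358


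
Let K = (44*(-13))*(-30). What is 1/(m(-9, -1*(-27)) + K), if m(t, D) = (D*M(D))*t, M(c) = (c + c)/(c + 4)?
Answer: 31/518838 ≈ 5.9749e-5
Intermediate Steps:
K = 17160 (K = -572*(-30) = 17160)
M(c) = 2*c/(4 + c) (M(c) = (2*c)/(4 + c) = 2*c/(4 + c))
m(t, D) = 2*t*D²/(4 + D) (m(t, D) = (D*(2*D/(4 + D)))*t = (2*D²/(4 + D))*t = 2*t*D²/(4 + D))
1/(m(-9, -1*(-27)) + K) = 1/(2*(-9)*(-1*(-27))²/(4 - 1*(-27)) + 17160) = 1/(2*(-9)*27²/(4 + 27) + 17160) = 1/(2*(-9)*729/31 + 17160) = 1/(2*(-9)*729*(1/31) + 17160) = 1/(-13122/31 + 17160) = 1/(518838/31) = 31/518838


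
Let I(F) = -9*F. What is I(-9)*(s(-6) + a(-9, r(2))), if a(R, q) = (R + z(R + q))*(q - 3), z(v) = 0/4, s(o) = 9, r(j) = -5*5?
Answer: 21141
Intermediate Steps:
r(j) = -25
z(v) = 0 (z(v) = 0*(¼) = 0)
a(R, q) = R*(-3 + q) (a(R, q) = (R + 0)*(q - 3) = R*(-3 + q))
I(-9)*(s(-6) + a(-9, r(2))) = (-9*(-9))*(9 - 9*(-3 - 25)) = 81*(9 - 9*(-28)) = 81*(9 + 252) = 81*261 = 21141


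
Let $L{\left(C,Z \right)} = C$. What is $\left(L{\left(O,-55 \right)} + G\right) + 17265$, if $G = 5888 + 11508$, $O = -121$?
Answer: $34540$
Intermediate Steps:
$G = 17396$
$\left(L{\left(O,-55 \right)} + G\right) + 17265 = \left(-121 + 17396\right) + 17265 = 17275 + 17265 = 34540$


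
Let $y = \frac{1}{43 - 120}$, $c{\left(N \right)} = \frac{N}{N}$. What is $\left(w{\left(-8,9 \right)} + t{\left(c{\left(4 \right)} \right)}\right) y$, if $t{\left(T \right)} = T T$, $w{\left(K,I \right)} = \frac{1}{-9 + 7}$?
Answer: $- \frac{1}{154} \approx -0.0064935$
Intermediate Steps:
$w{\left(K,I \right)} = - \frac{1}{2}$ ($w{\left(K,I \right)} = \frac{1}{-2} = - \frac{1}{2}$)
$c{\left(N \right)} = 1$
$y = - \frac{1}{77}$ ($y = \frac{1}{43 - 120} = \frac{1}{-77} = - \frac{1}{77} \approx -0.012987$)
$t{\left(T \right)} = T^{2}$
$\left(w{\left(-8,9 \right)} + t{\left(c{\left(4 \right)} \right)}\right) y = \left(- \frac{1}{2} + 1^{2}\right) \left(- \frac{1}{77}\right) = \left(- \frac{1}{2} + 1\right) \left(- \frac{1}{77}\right) = \frac{1}{2} \left(- \frac{1}{77}\right) = - \frac{1}{154}$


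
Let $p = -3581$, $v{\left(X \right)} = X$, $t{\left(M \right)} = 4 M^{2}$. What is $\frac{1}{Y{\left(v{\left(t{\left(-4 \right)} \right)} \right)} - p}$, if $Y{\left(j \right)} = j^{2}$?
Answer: $\frac{1}{7677} \approx 0.00013026$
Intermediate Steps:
$\frac{1}{Y{\left(v{\left(t{\left(-4 \right)} \right)} \right)} - p} = \frac{1}{\left(4 \left(-4\right)^{2}\right)^{2} - -3581} = \frac{1}{\left(4 \cdot 16\right)^{2} + 3581} = \frac{1}{64^{2} + 3581} = \frac{1}{4096 + 3581} = \frac{1}{7677}$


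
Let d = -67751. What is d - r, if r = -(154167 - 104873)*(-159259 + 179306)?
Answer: 988129067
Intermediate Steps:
r = -988196818 (r = -49294*20047 = -1*988196818 = -988196818)
d - r = -67751 - 1*(-988196818) = -67751 + 988196818 = 988129067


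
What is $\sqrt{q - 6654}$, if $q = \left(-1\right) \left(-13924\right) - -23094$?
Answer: $2 \sqrt{7591} \approx 174.25$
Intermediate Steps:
$q = 37018$ ($q = 13924 + 23094 = 37018$)
$\sqrt{q - 6654} = \sqrt{37018 - 6654} = \sqrt{30364} = 2 \sqrt{7591}$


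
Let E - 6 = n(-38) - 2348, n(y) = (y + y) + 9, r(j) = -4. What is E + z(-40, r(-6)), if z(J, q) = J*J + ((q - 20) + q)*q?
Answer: -697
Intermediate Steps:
z(J, q) = J² + q*(-20 + 2*q) (z(J, q) = J² + ((-20 + q) + q)*q = J² + (-20 + 2*q)*q = J² + q*(-20 + 2*q))
n(y) = 9 + 2*y (n(y) = 2*y + 9 = 9 + 2*y)
E = -2409 (E = 6 + ((9 + 2*(-38)) - 2348) = 6 + ((9 - 76) - 2348) = 6 + (-67 - 2348) = 6 - 2415 = -2409)
E + z(-40, r(-6)) = -2409 + ((-40)² - 20*(-4) + 2*(-4)²) = -2409 + (1600 + 80 + 2*16) = -2409 + (1600 + 80 + 32) = -2409 + 1712 = -697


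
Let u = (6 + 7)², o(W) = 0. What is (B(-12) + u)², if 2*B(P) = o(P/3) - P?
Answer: 30625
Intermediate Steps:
B(P) = -P/2 (B(P) = (0 - P)/2 = (-P)/2 = -P/2)
u = 169 (u = 13² = 169)
(B(-12) + u)² = (-½*(-12) + 169)² = (6 + 169)² = 175² = 30625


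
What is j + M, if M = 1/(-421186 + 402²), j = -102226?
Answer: -26536029533/259582 ≈ -1.0223e+5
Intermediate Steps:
M = -1/259582 (M = 1/(-421186 + 161604) = 1/(-259582) = -1/259582 ≈ -3.8524e-6)
j + M = -102226 - 1/259582 = -26536029533/259582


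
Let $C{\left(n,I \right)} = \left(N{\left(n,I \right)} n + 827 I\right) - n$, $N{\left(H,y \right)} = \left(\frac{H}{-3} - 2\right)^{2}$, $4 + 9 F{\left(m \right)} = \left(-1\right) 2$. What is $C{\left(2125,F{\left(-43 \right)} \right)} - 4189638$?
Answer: $\frac{9612236296}{9} \approx 1.068 \cdot 10^{9}$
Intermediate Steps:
$F{\left(m \right)} = - \frac{2}{3}$ ($F{\left(m \right)} = - \frac{4}{9} + \frac{\left(-1\right) 2}{9} = - \frac{4}{9} + \frac{1}{9} \left(-2\right) = - \frac{4}{9} - \frac{2}{9} = - \frac{2}{3}$)
$N{\left(H,y \right)} = \left(-2 - \frac{H}{3}\right)^{2}$ ($N{\left(H,y \right)} = \left(H \left(- \frac{1}{3}\right) - 2\right)^{2} = \left(- \frac{H}{3} - 2\right)^{2} = \left(-2 - \frac{H}{3}\right)^{2}$)
$C{\left(n,I \right)} = - n + 827 I + \frac{n \left(6 + n\right)^{2}}{9}$ ($C{\left(n,I \right)} = \left(\frac{\left(6 + n\right)^{2}}{9} n + 827 I\right) - n = \left(\frac{n \left(6 + n\right)^{2}}{9} + 827 I\right) - n = \left(827 I + \frac{n \left(6 + n\right)^{2}}{9}\right) - n = - n + 827 I + \frac{n \left(6 + n\right)^{2}}{9}$)
$C{\left(2125,F{\left(-43 \right)} \right)} - 4189638 = \left(\left(-1\right) 2125 + 827 \left(- \frac{2}{3}\right) + \frac{1}{9} \cdot 2125 \left(6 + 2125\right)^{2}\right) - 4189638 = \left(-2125 - \frac{1654}{3} + \frac{1}{9} \cdot 2125 \cdot 2131^{2}\right) - 4189638 = \left(-2125 - \frac{1654}{3} + \frac{1}{9} \cdot 2125 \cdot 4541161\right) - 4189638 = \left(-2125 - \frac{1654}{3} + \frac{9649967125}{9}\right) - 4189638 = \frac{9649943038}{9} - 4189638 = \frac{9612236296}{9}$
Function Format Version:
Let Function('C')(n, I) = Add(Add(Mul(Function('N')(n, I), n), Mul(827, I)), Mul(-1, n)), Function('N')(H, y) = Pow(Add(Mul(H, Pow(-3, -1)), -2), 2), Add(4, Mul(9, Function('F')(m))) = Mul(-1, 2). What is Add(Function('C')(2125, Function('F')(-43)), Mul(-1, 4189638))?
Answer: Rational(9612236296, 9) ≈ 1.0680e+9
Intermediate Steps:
Function('F')(m) = Rational(-2, 3) (Function('F')(m) = Add(Rational(-4, 9), Mul(Rational(1, 9), Mul(-1, 2))) = Add(Rational(-4, 9), Mul(Rational(1, 9), -2)) = Add(Rational(-4, 9), Rational(-2, 9)) = Rational(-2, 3))
Function('N')(H, y) = Pow(Add(-2, Mul(Rational(-1, 3), H)), 2) (Function('N')(H, y) = Pow(Add(Mul(H, Rational(-1, 3)), -2), 2) = Pow(Add(Mul(Rational(-1, 3), H), -2), 2) = Pow(Add(-2, Mul(Rational(-1, 3), H)), 2))
Function('C')(n, I) = Add(Mul(-1, n), Mul(827, I), Mul(Rational(1, 9), n, Pow(Add(6, n), 2))) (Function('C')(n, I) = Add(Add(Mul(Mul(Rational(1, 9), Pow(Add(6, n), 2)), n), Mul(827, I)), Mul(-1, n)) = Add(Add(Mul(Rational(1, 9), n, Pow(Add(6, n), 2)), Mul(827, I)), Mul(-1, n)) = Add(Add(Mul(827, I), Mul(Rational(1, 9), n, Pow(Add(6, n), 2))), Mul(-1, n)) = Add(Mul(-1, n), Mul(827, I), Mul(Rational(1, 9), n, Pow(Add(6, n), 2))))
Add(Function('C')(2125, Function('F')(-43)), Mul(-1, 4189638)) = Add(Add(Mul(-1, 2125), Mul(827, Rational(-2, 3)), Mul(Rational(1, 9), 2125, Pow(Add(6, 2125), 2))), Mul(-1, 4189638)) = Add(Add(-2125, Rational(-1654, 3), Mul(Rational(1, 9), 2125, Pow(2131, 2))), -4189638) = Add(Add(-2125, Rational(-1654, 3), Mul(Rational(1, 9), 2125, 4541161)), -4189638) = Add(Add(-2125, Rational(-1654, 3), Rational(9649967125, 9)), -4189638) = Add(Rational(9649943038, 9), -4189638) = Rational(9612236296, 9)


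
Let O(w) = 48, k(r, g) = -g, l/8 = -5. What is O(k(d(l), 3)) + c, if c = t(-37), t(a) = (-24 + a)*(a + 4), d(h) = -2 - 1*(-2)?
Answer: 2061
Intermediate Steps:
l = -40 (l = 8*(-5) = -40)
d(h) = 0 (d(h) = -2 + 2 = 0)
t(a) = (-24 + a)*(4 + a)
c = 2013 (c = -96 + (-37)² - 20*(-37) = -96 + 1369 + 740 = 2013)
O(k(d(l), 3)) + c = 48 + 2013 = 2061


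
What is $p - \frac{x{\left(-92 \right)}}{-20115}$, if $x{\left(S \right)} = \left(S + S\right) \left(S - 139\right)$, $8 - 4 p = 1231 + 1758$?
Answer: $- \frac{19930933}{26820} \approx -743.14$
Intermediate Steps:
$p = - \frac{2981}{4}$ ($p = 2 - \frac{1231 + 1758}{4} = 2 - \frac{2989}{4} = - \frac{2981}{4} \approx -745.25$)
$x{\left(S \right)} = 2 S \left(-139 + S\right)$
$p - \frac{x{\left(-92 \right)}}{-20115} = - \frac{2981}{4} - \frac{2 \left(-92\right) \left(-139 - 92\right)}{-20115} = - \frac{2981}{4} - 2 \left(-92\right) \left(-231\right) \left(- \frac{1}{20115}\right) = - \frac{2981}{4} - 42504 \left(- \frac{1}{20115}\right) = - \frac{2981}{4} - - \frac{14168}{6705} = - \frac{2981}{4} + \frac{14168}{6705} = - \frac{19930933}{26820}$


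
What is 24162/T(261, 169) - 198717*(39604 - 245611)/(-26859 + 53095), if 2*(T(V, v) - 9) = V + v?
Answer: 163759691973/104944 ≈ 1.5604e+6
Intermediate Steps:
T(V, v) = 9 + V/2 + v/2 (T(V, v) = 9 + (V + v)/2 = 9 + (V/2 + v/2) = 9 + V/2 + v/2)
24162/T(261, 169) - 198717*(39604 - 245611)/(-26859 + 53095) = 24162/(9 + (½)*261 + (½)*169) - 198717*(39604 - 245611)/(-26859 + 53095) = 24162/(9 + 261/2 + 169/2) - 198717/(26236/(-206007)) = 24162/224 - 198717/(26236*(-1/206007)) = 24162*(1/224) - 198717/(-26236/206007) = 12081/112 - 198717*(-206007/26236) = 12081/112 + 40937093019/26236 = 163759691973/104944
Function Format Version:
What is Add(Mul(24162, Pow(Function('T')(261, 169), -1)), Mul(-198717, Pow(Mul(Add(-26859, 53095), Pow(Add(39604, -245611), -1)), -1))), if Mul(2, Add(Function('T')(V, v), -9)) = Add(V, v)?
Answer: Rational(163759691973, 104944) ≈ 1.5604e+6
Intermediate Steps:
Function('T')(V, v) = Add(9, Mul(Rational(1, 2), V), Mul(Rational(1, 2), v)) (Function('T')(V, v) = Add(9, Mul(Rational(1, 2), Add(V, v))) = Add(9, Add(Mul(Rational(1, 2), V), Mul(Rational(1, 2), v))) = Add(9, Mul(Rational(1, 2), V), Mul(Rational(1, 2), v)))
Add(Mul(24162, Pow(Function('T')(261, 169), -1)), Mul(-198717, Pow(Mul(Add(-26859, 53095), Pow(Add(39604, -245611), -1)), -1))) = Add(Mul(24162, Pow(Add(9, Mul(Rational(1, 2), 261), Mul(Rational(1, 2), 169)), -1)), Mul(-198717, Pow(Mul(Add(-26859, 53095), Pow(Add(39604, -245611), -1)), -1))) = Add(Mul(24162, Pow(Add(9, Rational(261, 2), Rational(169, 2)), -1)), Mul(-198717, Pow(Mul(26236, Pow(-206007, -1)), -1))) = Add(Mul(24162, Pow(224, -1)), Mul(-198717, Pow(Mul(26236, Rational(-1, 206007)), -1))) = Add(Mul(24162, Rational(1, 224)), Mul(-198717, Pow(Rational(-26236, 206007), -1))) = Add(Rational(12081, 112), Mul(-198717, Rational(-206007, 26236))) = Add(Rational(12081, 112), Rational(40937093019, 26236)) = Rational(163759691973, 104944)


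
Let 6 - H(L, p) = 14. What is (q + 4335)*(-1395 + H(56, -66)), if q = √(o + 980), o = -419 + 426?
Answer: -6082005 - 1403*√987 ≈ -6.1261e+6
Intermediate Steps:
o = 7
H(L, p) = -8 (H(L, p) = 6 - 1*14 = 6 - 14 = -8)
q = √987 (q = √(7 + 980) = √987 ≈ 31.417)
(q + 4335)*(-1395 + H(56, -66)) = (√987 + 4335)*(-1395 - 8) = (4335 + √987)*(-1403) = -6082005 - 1403*√987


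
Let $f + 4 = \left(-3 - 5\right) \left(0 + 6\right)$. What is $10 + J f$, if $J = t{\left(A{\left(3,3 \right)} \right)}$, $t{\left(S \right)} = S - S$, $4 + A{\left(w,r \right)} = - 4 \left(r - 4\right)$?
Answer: $10$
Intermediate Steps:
$A{\left(w,r \right)} = 12 - 4 r$ ($A{\left(w,r \right)} = -4 - 4 \left(r - 4\right) = -4 - 4 \left(-4 + r\right) = -4 - \left(-16 + 4 r\right) = 12 - 4 r$)
$t{\left(S \right)} = 0$
$f = -52$ ($f = -4 + \left(-3 - 5\right) \left(0 + 6\right) = -4 - 48 = -52$)
$J = 0$
$10 + J f = 10 + 0 \left(-52\right) = 10 + 0 = 10$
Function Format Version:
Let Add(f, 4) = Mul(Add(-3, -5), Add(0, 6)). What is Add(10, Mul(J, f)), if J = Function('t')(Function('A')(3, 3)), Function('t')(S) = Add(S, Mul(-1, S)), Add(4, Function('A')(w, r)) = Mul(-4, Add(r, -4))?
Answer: 10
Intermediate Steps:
Function('A')(w, r) = Add(12, Mul(-4, r)) (Function('A')(w, r) = Add(-4, Mul(-4, Add(r, -4))) = Add(-4, Mul(-4, Add(-4, r))) = Add(-4, Add(16, Mul(-4, r))) = Add(12, Mul(-4, r)))
Function('t')(S) = 0
f = -52 (f = Add(-4, Mul(Add(-3, -5), Add(0, 6))) = Add(-4, Mul(-8, 6)) = Add(-4, -48) = -52)
J = 0
Add(10, Mul(J, f)) = Add(10, Mul(0, -52)) = Add(10, 0) = 10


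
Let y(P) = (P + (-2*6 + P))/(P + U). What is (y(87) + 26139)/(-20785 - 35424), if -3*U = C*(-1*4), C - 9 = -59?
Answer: -1594965/3428749 ≈ -0.46517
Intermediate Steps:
C = -50 (C = 9 - 59 = -50)
U = -200/3 (U = -(-50)*(-1*4)/3 = -(-50)*(-4)/3 = -⅓*200 = -200/3 ≈ -66.667)
y(P) = (-12 + 2*P)/(-200/3 + P) (y(P) = (P + (-2*6 + P))/(P - 200/3) = (P + (-12 + P))/(-200/3 + P) = (-12 + 2*P)/(-200/3 + P))
(y(87) + 26139)/(-20785 - 35424) = (6*(-6 + 87)/(-200 + 3*87) + 26139)/(-20785 - 35424) = (6*81/(-200 + 261) + 26139)/(-56209) = (6*81/61 + 26139)*(-1/56209) = (6*(1/61)*81 + 26139)*(-1/56209) = (486/61 + 26139)*(-1/56209) = (1594965/61)*(-1/56209) = -1594965/3428749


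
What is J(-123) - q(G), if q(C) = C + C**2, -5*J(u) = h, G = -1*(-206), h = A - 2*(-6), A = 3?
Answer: -42645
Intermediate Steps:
h = 15 (h = 3 - 2*(-6) = 3 + 12 = 15)
G = 206
J(u) = -3 (J(u) = -1/5*15 = -3)
J(-123) - q(G) = -3 - 206*(1 + 206) = -3 - 206*207 = -3 - 1*42642 = -3 - 42642 = -42645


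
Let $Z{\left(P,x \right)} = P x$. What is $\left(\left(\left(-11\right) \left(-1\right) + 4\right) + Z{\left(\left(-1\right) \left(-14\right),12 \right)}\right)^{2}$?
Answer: $33489$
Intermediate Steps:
$\left(\left(\left(-11\right) \left(-1\right) + 4\right) + Z{\left(\left(-1\right) \left(-14\right),12 \right)}\right)^{2} = \left(\left(\left(-11\right) \left(-1\right) + 4\right) + \left(-1\right) \left(-14\right) 12\right)^{2} = \left(\left(11 + 4\right) + 14 \cdot 12\right)^{2} = \left(15 + 168\right)^{2} = 183^{2} = 33489$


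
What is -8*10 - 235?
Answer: -315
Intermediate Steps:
-8*10 - 235 = -80 - 235 = -315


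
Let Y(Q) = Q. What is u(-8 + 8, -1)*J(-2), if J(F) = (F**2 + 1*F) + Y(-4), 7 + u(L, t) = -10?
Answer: 34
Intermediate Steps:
u(L, t) = -17 (u(L, t) = -7 - 10 = -17)
J(F) = -4 + F + F**2 (J(F) = (F**2 + 1*F) - 4 = (F**2 + F) - 4 = (F + F**2) - 4 = -4 + F + F**2)
u(-8 + 8, -1)*J(-2) = -17*(-4 - 2 + (-2)**2) = -17*(-4 - 2 + 4) = -17*(-2) = 34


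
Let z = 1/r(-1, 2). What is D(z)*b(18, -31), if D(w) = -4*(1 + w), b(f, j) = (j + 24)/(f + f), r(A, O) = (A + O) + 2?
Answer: 28/27 ≈ 1.0370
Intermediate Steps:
r(A, O) = 2 + A + O
b(f, j) = (24 + j)/(2*f) (b(f, j) = (24 + j)/((2*f)) = (24 + j)*(1/(2*f)) = (24 + j)/(2*f))
z = ⅓ (z = 1/(2 - 1 + 2) = 1/3 = ⅓ ≈ 0.33333)
D(w) = -4 - 4*w
D(z)*b(18, -31) = (-4 - 4*⅓)*((½)*(24 - 31)/18) = (-4 - 4/3)*((½)*(1/18)*(-7)) = -16/3*(-7/36) = 28/27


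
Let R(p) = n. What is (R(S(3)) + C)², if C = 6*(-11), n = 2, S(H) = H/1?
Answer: 4096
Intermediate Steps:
S(H) = H (S(H) = H*1 = H)
R(p) = 2
C = -66
(R(S(3)) + C)² = (2 - 66)² = (-64)² = 4096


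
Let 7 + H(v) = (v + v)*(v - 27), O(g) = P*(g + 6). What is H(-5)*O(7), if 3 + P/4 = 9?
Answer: 97656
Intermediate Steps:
P = 24 (P = -12 + 4*9 = -12 + 36 = 24)
O(g) = 144 + 24*g (O(g) = 24*(g + 6) = 24*(6 + g) = 144 + 24*g)
H(v) = -7 + 2*v*(-27 + v) (H(v) = -7 + (v + v)*(v - 27) = -7 + (2*v)*(-27 + v) = -7 + 2*v*(-27 + v))
H(-5)*O(7) = (-7 - 54*(-5) + 2*(-5)²)*(144 + 24*7) = (-7 + 270 + 2*25)*(144 + 168) = (-7 + 270 + 50)*312 = 313*312 = 97656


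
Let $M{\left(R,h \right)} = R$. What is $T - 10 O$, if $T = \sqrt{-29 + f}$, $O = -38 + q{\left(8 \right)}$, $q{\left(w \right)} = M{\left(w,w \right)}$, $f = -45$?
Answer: $300 + i \sqrt{74} \approx 300.0 + 8.6023 i$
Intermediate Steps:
$q{\left(w \right)} = w$
$O = -30$ ($O = -38 + 8 = -30$)
$T = i \sqrt{74}$ ($T = \sqrt{-29 - 45} = \sqrt{-74} = i \sqrt{74} \approx 8.6023 i$)
$T - 10 O = i \sqrt{74} - -300 = i \sqrt{74} + 300 = 300 + i \sqrt{74}$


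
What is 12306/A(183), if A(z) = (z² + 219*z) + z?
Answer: 4102/24583 ≈ 0.16686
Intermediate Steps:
A(z) = z² + 220*z
12306/A(183) = 12306/((183*(220 + 183))) = 12306/((183*403)) = 12306/73749 = 12306*(1/73749) = 4102/24583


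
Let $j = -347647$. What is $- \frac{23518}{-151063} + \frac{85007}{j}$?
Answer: $- \frac{424131845}{4774236251} \approx -0.088838$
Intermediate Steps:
$- \frac{23518}{-151063} + \frac{85007}{j} = - \frac{23518}{-151063} + \frac{85007}{-347647} = \left(-23518\right) \left(- \frac{1}{151063}\right) + 85007 \left(- \frac{1}{347647}\right) = \frac{2138}{13733} - \frac{85007}{347647} = - \frac{424131845}{4774236251}$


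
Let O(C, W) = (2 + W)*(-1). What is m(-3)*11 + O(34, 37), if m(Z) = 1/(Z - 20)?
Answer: -908/23 ≈ -39.478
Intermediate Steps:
O(C, W) = -2 - W
m(Z) = 1/(-20 + Z)
m(-3)*11 + O(34, 37) = 11/(-20 - 3) + (-2 - 1*37) = 11/(-23) + (-2 - 37) = -1/23*11 - 39 = -11/23 - 39 = -908/23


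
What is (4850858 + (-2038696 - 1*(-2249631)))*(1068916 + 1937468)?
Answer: 15217693486512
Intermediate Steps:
(4850858 + (-2038696 - 1*(-2249631)))*(1068916 + 1937468) = (4850858 + (-2038696 + 2249631))*3006384 = (4850858 + 210935)*3006384 = 5061793*3006384 = 15217693486512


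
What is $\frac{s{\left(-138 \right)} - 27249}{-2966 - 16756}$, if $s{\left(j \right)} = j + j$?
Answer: $\frac{9175}{6574} \approx 1.3956$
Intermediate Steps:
$s{\left(j \right)} = 2 j$
$\frac{s{\left(-138 \right)} - 27249}{-2966 - 16756} = \frac{2 \left(-138\right) - 27249}{-2966 - 16756} = \frac{-276 - 27249}{-19722} = \left(-27525\right) \left(- \frac{1}{19722}\right) = \frac{9175}{6574}$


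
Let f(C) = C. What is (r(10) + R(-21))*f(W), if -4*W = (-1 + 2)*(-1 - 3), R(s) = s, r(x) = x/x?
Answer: -20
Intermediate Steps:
r(x) = 1
W = 1 (W = -(-1 + 2)*(-1 - 3)/4 = -(-4)/4 = -¼*(-4) = 1)
(r(10) + R(-21))*f(W) = (1 - 21)*1 = -20*1 = -20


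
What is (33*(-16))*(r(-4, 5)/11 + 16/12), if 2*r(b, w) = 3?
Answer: -776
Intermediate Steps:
r(b, w) = 3/2 (r(b, w) = (½)*3 = 3/2)
(33*(-16))*(r(-4, 5)/11 + 16/12) = (33*(-16))*((3/2)/11 + 16/12) = -528*((3/2)*(1/11) + 16*(1/12)) = -528*(3/22 + 4/3) = -528*97/66 = -776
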